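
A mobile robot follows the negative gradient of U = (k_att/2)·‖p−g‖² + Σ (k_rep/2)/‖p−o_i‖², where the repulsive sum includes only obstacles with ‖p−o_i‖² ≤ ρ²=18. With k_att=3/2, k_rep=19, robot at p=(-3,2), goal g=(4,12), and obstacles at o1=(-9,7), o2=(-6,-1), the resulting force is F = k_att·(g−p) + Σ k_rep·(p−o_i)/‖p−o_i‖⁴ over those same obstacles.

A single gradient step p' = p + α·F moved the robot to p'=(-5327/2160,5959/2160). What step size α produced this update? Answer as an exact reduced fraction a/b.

F_att = 3/2·(g−p) = 3/2·(7,10) = (10.5000,15.0000)
o1: d²=61 > ρ²=18 → inactive
o2: d²=18 ≤ ρ²=18; F_rep = 19·(3,3)/18² = (0.1759,0.1759)
F = F_att + ΣF_rep = (10.6759,15.1759)
Δp = p'−p = (0.5338,0.7588); α = Δx/Fx = (1153/2160) / (1153/108) = 1/20
check: Δy/Fy = (1639/2160) / (1639/108) = 1/20 ✓

α = 1/20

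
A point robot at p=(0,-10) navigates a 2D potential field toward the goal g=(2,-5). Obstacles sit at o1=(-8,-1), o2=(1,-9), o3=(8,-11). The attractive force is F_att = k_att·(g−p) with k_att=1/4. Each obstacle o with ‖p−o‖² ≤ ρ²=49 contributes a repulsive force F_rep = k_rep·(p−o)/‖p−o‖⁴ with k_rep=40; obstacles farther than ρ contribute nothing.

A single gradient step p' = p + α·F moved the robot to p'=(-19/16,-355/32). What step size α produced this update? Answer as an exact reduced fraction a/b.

F_att = 1/4·(g−p) = 1/4·(2,5) = (0.5000,1.2500)
o1: d²=145 > ρ²=49 → inactive
o2: d²=2 ≤ ρ²=49; F_rep = 40·(-1,-1)/2² = (-10.0000,-10.0000)
o3: d²=65 > ρ²=49 → inactive
F = F_att + ΣF_rep = (-9.5000,-8.7500)
Δp = p'−p = (-1.1875,-1.0938); α = Δx/Fx = (-19/16) / (-19/2) = 1/8
check: Δy/Fy = (-35/32) / (-35/4) = 1/8 ✓

α = 1/8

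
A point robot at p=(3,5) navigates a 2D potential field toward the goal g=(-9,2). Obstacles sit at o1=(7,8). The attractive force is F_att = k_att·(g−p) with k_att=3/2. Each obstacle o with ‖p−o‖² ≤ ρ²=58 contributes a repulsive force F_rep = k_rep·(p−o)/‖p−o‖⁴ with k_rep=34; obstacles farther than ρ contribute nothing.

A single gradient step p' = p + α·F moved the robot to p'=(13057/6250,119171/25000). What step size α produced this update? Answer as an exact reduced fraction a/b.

α = 1/20

F_att = 3/2·(g−p) = 3/2·(-12,-3) = (-18.0000,-4.5000)
o1: d²=25 ≤ ρ²=58; F_rep = 34·(-4,-3)/25² = (-0.2176,-0.1632)
F = F_att + ΣF_rep = (-18.2176,-4.6632)
Δp = p'−p = (-0.9109,-0.2332); α = Δx/Fx = (-5693/6250) / (-11386/625) = 1/20
check: Δy/Fy = (-5829/25000) / (-5829/1250) = 1/20 ✓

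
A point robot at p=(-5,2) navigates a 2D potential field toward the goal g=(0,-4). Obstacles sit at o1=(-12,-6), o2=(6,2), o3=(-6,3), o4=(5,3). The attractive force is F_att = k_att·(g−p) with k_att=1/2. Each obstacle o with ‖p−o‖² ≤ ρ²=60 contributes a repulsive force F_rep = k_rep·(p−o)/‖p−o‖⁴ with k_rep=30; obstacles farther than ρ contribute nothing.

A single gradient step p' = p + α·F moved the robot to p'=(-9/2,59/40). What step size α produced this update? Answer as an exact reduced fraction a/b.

α = 1/20

F_att = 1/2·(g−p) = 1/2·(5,-6) = (2.5000,-3.0000)
o1: d²=113 > ρ²=60 → inactive
o2: d²=121 > ρ²=60 → inactive
o3: d²=2 ≤ ρ²=60; F_rep = 30·(1,-1)/2² = (7.5000,-7.5000)
o4: d²=101 > ρ²=60 → inactive
F = F_att + ΣF_rep = (10.0000,-10.5000)
Δp = p'−p = (0.5000,-0.5250); α = Δx/Fx = (1/2) / (10) = 1/20
check: Δy/Fy = (-21/40) / (-21/2) = 1/20 ✓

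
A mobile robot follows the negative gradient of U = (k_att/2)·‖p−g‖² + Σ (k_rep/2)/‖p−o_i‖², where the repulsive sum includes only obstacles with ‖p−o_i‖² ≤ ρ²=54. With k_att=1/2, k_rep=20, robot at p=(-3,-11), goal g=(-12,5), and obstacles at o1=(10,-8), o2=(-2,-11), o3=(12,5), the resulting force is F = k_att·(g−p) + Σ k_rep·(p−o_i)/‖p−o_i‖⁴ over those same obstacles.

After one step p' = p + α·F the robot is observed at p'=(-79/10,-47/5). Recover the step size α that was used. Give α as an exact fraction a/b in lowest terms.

α = 1/5

F_att = 1/2·(g−p) = 1/2·(-9,16) = (-4.5000,8.0000)
o1: d²=178 > ρ²=54 → inactive
o2: d²=1 ≤ ρ²=54; F_rep = 20·(-1,0)/1² = (-20.0000,0.0000)
o3: d²=481 > ρ²=54 → inactive
F = F_att + ΣF_rep = (-24.5000,8.0000)
Δp = p'−p = (-4.9000,1.6000); α = Δx/Fx = (-49/10) / (-49/2) = 1/5
check: Δy/Fy = (8/5) / (8) = 1/5 ✓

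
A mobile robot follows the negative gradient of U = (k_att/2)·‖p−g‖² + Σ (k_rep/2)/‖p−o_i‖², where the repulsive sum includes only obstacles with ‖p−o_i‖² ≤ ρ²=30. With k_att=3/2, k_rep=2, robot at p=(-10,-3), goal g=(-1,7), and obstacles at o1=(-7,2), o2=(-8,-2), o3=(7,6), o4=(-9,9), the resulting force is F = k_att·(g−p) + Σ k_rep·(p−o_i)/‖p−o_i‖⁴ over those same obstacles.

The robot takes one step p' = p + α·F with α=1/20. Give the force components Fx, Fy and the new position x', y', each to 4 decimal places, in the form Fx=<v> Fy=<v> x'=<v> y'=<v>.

F_att = 3/2·(g−p) = 3/2·(9,10) = (13.5000,15.0000)
o1: d²=34 > ρ²=30 → inactive
o2: d²=5 ≤ ρ²=30; F_rep = 2·(-2,-1)/5² = (-0.1600,-0.0800)
o3: d²=370 > ρ²=30 → inactive
o4: d²=145 > ρ²=30 → inactive
F = F_att + ΣF_rep = (13.3400,14.9200)
p' = p + 1/20·F = (-9.3330,-2.2540)

Fx=13.3400 Fy=14.9200 x'=-9.3330 y'=-2.2540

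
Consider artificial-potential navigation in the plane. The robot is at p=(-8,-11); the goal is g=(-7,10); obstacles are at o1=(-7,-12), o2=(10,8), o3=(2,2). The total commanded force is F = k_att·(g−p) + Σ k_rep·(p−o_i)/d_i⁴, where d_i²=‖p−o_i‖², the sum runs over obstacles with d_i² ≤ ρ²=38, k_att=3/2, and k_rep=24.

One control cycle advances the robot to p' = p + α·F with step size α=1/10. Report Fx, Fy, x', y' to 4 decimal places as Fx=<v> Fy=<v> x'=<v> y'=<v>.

F_att = 3/2·(g−p) = 3/2·(1,21) = (1.5000,31.5000)
o1: d²=2 ≤ ρ²=38; F_rep = 24·(-1,1)/2² = (-6.0000,6.0000)
o2: d²=685 > ρ²=38 → inactive
o3: d²=269 > ρ²=38 → inactive
F = F_att + ΣF_rep = (-4.5000,37.5000)
p' = p + 1/10·F = (-8.4500,-7.2500)

Fx=-4.5000 Fy=37.5000 x'=-8.4500 y'=-7.2500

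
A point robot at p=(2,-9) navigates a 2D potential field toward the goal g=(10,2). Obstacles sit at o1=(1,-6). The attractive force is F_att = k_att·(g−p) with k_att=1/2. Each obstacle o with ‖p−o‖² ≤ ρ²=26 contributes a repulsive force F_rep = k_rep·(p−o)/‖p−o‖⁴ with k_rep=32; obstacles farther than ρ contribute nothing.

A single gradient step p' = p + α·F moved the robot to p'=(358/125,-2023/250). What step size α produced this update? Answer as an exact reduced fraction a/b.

F_att = 1/2·(g−p) = 1/2·(8,11) = (4.0000,5.5000)
o1: d²=10 ≤ ρ²=26; F_rep = 32·(1,-3)/10² = (0.3200,-0.9600)
F = F_att + ΣF_rep = (4.3200,4.5400)
Δp = p'−p = (0.8640,0.9080); α = Δx/Fx = (108/125) / (108/25) = 1/5
check: Δy/Fy = (227/250) / (227/50) = 1/5 ✓

α = 1/5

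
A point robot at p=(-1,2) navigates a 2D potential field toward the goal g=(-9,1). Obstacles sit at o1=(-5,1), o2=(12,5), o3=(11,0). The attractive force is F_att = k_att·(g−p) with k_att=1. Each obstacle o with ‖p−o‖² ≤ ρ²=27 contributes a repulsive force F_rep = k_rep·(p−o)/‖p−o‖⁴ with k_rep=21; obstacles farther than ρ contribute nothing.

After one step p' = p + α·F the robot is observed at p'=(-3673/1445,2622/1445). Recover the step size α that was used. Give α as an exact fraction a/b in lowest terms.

α = 1/5

F_att = 1·(g−p) = 1·(-8,-1) = (-8.0000,-1.0000)
o1: d²=17 ≤ ρ²=27; F_rep = 21·(4,1)/17² = (0.2907,0.0727)
o2: d²=178 > ρ²=27 → inactive
o3: d²=148 > ρ²=27 → inactive
F = F_att + ΣF_rep = (-7.7093,-0.9273)
Δp = p'−p = (-1.5419,-0.1855); α = Δx/Fx = (-2228/1445) / (-2228/289) = 1/5
check: Δy/Fy = (-268/1445) / (-268/289) = 1/5 ✓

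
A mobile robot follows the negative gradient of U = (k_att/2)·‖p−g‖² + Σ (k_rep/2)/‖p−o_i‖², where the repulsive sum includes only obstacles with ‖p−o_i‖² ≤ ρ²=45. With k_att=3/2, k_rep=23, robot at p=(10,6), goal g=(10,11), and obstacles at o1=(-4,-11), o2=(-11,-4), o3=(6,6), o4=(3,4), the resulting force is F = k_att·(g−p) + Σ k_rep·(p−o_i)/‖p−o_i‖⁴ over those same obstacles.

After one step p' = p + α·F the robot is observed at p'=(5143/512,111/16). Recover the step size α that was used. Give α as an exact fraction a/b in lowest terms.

F_att = 3/2·(g−p) = 3/2·(0,5) = (0.0000,7.5000)
o1: d²=485 > ρ²=45 → inactive
o2: d²=541 > ρ²=45 → inactive
o3: d²=16 ≤ ρ²=45; F_rep = 23·(4,0)/16² = (0.3594,0.0000)
o4: d²=53 > ρ²=45 → inactive
F = F_att + ΣF_rep = (0.3594,7.5000)
Δp = p'−p = (0.0449,0.9375); α = Δx/Fx = (23/512) / (23/64) = 1/8
check: Δy/Fy = (15/16) / (15/2) = 1/8 ✓

α = 1/8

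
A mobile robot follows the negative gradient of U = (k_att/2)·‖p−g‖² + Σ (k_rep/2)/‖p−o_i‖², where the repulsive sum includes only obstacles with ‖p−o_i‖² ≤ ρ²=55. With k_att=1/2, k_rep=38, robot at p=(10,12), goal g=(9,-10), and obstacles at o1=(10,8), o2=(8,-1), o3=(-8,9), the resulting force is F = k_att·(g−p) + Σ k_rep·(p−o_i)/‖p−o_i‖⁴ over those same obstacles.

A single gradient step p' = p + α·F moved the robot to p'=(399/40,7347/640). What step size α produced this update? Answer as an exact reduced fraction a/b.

F_att = 1/2·(g−p) = 1/2·(-1,-22) = (-0.5000,-11.0000)
o1: d²=16 ≤ ρ²=55; F_rep = 38·(0,4)/16² = (0.0000,0.5938)
o2: d²=173 > ρ²=55 → inactive
o3: d²=333 > ρ²=55 → inactive
F = F_att + ΣF_rep = (-0.5000,-10.4062)
Δp = p'−p = (-0.0250,-0.5203); α = Δx/Fx = (-1/40) / (-1/2) = 1/20
check: Δy/Fy = (-333/640) / (-333/32) = 1/20 ✓

α = 1/20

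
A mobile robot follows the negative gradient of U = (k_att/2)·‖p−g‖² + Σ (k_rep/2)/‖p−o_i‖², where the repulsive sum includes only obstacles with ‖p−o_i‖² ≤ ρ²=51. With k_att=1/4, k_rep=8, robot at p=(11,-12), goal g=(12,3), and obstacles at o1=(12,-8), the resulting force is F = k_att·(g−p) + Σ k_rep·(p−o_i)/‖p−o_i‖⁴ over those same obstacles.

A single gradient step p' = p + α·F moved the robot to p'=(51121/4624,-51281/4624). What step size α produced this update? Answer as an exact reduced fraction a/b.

α = 1/4

F_att = 1/4·(g−p) = 1/4·(1,15) = (0.2500,3.7500)
o1: d²=17 ≤ ρ²=51; F_rep = 8·(-1,-4)/17² = (-0.0277,-0.1107)
F = F_att + ΣF_rep = (0.2223,3.6393)
Δp = p'−p = (0.0556,0.9098); α = Δx/Fx = (257/4624) / (257/1156) = 1/4
check: Δy/Fy = (4207/4624) / (4207/1156) = 1/4 ✓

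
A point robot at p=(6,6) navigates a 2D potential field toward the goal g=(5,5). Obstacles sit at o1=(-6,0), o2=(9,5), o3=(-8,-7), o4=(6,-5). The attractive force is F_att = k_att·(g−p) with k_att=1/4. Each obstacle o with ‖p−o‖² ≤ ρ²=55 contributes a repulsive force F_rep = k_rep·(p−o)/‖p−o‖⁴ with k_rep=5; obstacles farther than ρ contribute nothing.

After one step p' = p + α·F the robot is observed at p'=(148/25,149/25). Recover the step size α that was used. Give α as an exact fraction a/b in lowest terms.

α = 1/5

F_att = 1/4·(g−p) = 1/4·(-1,-1) = (-0.2500,-0.2500)
o1: d²=180 > ρ²=55 → inactive
o2: d²=10 ≤ ρ²=55; F_rep = 5·(-3,1)/10² = (-0.1500,0.0500)
o3: d²=365 > ρ²=55 → inactive
o4: d²=121 > ρ²=55 → inactive
F = F_att + ΣF_rep = (-0.4000,-0.2000)
Δp = p'−p = (-0.0800,-0.0400); α = Δx/Fx = (-2/25) / (-2/5) = 1/5
check: Δy/Fy = (-1/25) / (-1/5) = 1/5 ✓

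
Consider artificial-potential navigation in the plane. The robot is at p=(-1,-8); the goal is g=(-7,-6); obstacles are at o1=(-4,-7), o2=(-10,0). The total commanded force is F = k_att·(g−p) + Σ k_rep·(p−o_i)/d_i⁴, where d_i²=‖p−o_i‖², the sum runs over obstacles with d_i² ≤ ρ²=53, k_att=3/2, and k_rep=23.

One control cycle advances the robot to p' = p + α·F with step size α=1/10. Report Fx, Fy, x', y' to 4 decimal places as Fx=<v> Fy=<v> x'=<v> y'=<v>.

F_att = 3/2·(g−p) = 3/2·(-6,2) = (-9.0000,3.0000)
o1: d²=10 ≤ ρ²=53; F_rep = 23·(3,-1)/10² = (0.6900,-0.2300)
o2: d²=145 > ρ²=53 → inactive
F = F_att + ΣF_rep = (-8.3100,2.7700)
p' = p + 1/10·F = (-1.8310,-7.7230)

Fx=-8.3100 Fy=2.7700 x'=-1.8310 y'=-7.7230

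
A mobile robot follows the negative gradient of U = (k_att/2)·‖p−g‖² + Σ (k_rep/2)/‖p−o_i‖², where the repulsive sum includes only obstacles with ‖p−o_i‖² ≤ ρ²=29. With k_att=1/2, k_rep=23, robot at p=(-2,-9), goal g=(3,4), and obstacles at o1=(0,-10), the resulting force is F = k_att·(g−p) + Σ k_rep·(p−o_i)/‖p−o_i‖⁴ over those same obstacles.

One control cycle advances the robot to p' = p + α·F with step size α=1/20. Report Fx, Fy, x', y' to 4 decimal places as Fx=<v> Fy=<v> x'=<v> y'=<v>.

Fx=0.6600 Fy=7.4200 x'=-1.9670 y'=-8.6290

F_att = 1/2·(g−p) = 1/2·(5,13) = (2.5000,6.5000)
o1: d²=5 ≤ ρ²=29; F_rep = 23·(-2,1)/5² = (-1.8400,0.9200)
F = F_att + ΣF_rep = (0.6600,7.4200)
p' = p + 1/20·F = (-1.9670,-8.6290)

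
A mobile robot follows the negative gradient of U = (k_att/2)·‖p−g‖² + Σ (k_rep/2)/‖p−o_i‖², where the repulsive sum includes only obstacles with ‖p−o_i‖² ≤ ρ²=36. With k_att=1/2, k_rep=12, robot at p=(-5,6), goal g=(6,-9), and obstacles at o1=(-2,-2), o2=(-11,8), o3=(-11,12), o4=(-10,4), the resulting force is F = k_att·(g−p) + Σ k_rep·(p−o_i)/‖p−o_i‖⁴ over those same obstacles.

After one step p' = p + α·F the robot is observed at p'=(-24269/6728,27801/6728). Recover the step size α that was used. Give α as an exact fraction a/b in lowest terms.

F_att = 1/2·(g−p) = 1/2·(11,-15) = (5.5000,-7.5000)
o1: d²=73 > ρ²=36 → inactive
o2: d²=40 > ρ²=36 → inactive
o3: d²=72 > ρ²=36 → inactive
o4: d²=29 ≤ ρ²=36; F_rep = 12·(5,2)/29² = (0.0713,0.0285)
F = F_att + ΣF_rep = (5.5713,-7.4715)
Δp = p'−p = (1.3928,-1.8679); α = Δx/Fx = (9371/6728) / (9371/1682) = 1/4
check: Δy/Fy = (-12567/6728) / (-12567/1682) = 1/4 ✓

α = 1/4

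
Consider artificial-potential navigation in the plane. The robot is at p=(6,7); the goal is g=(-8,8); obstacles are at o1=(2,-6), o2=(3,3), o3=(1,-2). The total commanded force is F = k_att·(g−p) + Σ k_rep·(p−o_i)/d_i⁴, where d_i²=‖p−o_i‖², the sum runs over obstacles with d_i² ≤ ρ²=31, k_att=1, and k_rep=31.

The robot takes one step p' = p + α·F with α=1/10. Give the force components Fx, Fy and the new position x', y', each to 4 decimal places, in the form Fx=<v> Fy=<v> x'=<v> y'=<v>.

Fx=-13.8512 Fy=1.1984 x'=4.6149 y'=7.1198

F_att = 1·(g−p) = 1·(-14,1) = (-14.0000,1.0000)
o1: d²=185 > ρ²=31 → inactive
o2: d²=25 ≤ ρ²=31; F_rep = 31·(3,4)/25² = (0.1488,0.1984)
o3: d²=106 > ρ²=31 → inactive
F = F_att + ΣF_rep = (-13.8512,1.1984)
p' = p + 1/10·F = (4.6149,7.1198)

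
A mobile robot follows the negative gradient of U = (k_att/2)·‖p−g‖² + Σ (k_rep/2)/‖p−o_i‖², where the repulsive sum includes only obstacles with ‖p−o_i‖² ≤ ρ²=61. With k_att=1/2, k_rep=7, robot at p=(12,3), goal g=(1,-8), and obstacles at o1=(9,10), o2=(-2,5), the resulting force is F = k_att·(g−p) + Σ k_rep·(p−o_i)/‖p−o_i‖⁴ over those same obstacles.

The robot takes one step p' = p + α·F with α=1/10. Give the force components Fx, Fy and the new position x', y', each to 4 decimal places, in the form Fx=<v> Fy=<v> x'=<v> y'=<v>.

F_att = 1/2·(g−p) = 1/2·(-11,-11) = (-5.5000,-5.5000)
o1: d²=58 ≤ ρ²=61; F_rep = 7·(3,-7)/58² = (0.0062,-0.0146)
o2: d²=200 > ρ²=61 → inactive
F = F_att + ΣF_rep = (-5.4938,-5.5146)
p' = p + 1/10·F = (11.4506,2.4485)

Fx=-5.4938 Fy=-5.5146 x'=11.4506 y'=2.4485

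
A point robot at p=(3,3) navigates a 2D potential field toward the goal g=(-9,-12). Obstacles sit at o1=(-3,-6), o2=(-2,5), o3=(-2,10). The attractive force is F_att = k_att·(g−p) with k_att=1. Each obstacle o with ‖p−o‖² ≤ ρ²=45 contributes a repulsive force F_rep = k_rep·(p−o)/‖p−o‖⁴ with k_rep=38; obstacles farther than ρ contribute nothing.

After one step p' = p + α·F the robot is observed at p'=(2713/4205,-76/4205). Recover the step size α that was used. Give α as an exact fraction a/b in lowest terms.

α = 1/5

F_att = 1·(g−p) = 1·(-12,-15) = (-12.0000,-15.0000)
o1: d²=117 > ρ²=45 → inactive
o2: d²=29 ≤ ρ²=45; F_rep = 38·(5,-2)/29² = (0.2259,-0.0904)
o3: d²=74 > ρ²=45 → inactive
F = F_att + ΣF_rep = (-11.7741,-15.0904)
Δp = p'−p = (-2.3548,-3.0181); α = Δx/Fx = (-9902/4205) / (-9902/841) = 1/5
check: Δy/Fy = (-12691/4205) / (-12691/841) = 1/5 ✓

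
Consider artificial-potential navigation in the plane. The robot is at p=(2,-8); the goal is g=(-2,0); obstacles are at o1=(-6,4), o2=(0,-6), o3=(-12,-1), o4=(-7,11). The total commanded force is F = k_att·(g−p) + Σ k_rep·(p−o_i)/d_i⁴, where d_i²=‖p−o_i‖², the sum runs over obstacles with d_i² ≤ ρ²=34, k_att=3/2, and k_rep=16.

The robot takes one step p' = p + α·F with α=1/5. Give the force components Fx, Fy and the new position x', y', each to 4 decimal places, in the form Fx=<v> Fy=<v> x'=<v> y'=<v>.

F_att = 3/2·(g−p) = 3/2·(-4,8) = (-6.0000,12.0000)
o1: d²=208 > ρ²=34 → inactive
o2: d²=8 ≤ ρ²=34; F_rep = 16·(2,-2)/8² = (0.5000,-0.5000)
o3: d²=245 > ρ²=34 → inactive
o4: d²=442 > ρ²=34 → inactive
F = F_att + ΣF_rep = (-5.5000,11.5000)
p' = p + 1/5·F = (0.9000,-5.7000)

Fx=-5.5000 Fy=11.5000 x'=0.9000 y'=-5.7000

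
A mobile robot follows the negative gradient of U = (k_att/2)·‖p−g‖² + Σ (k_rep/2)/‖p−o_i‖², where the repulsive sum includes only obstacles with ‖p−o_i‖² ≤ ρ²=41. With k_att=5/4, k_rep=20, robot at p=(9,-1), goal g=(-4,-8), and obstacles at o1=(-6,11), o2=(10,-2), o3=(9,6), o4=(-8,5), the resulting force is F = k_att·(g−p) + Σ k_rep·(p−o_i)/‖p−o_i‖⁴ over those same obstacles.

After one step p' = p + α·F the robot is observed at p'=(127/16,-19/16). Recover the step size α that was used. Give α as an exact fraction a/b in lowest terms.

α = 1/20

F_att = 5/4·(g−p) = 5/4·(-13,-7) = (-16.2500,-8.7500)
o1: d²=369 > ρ²=41 → inactive
o2: d²=2 ≤ ρ²=41; F_rep = 20·(-1,1)/2² = (-5.0000,5.0000)
o3: d²=49 > ρ²=41 → inactive
o4: d²=325 > ρ²=41 → inactive
F = F_att + ΣF_rep = (-21.2500,-3.7500)
Δp = p'−p = (-1.0625,-0.1875); α = Δx/Fx = (-17/16) / (-85/4) = 1/20
check: Δy/Fy = (-3/16) / (-15/4) = 1/20 ✓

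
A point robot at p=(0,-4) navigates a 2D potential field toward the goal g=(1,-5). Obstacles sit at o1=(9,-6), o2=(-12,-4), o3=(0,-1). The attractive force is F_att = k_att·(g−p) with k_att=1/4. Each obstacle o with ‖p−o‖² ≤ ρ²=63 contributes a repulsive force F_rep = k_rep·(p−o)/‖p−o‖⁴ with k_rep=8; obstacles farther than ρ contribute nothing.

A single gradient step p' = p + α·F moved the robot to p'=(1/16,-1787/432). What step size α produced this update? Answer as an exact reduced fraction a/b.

α = 1/4

F_att = 1/4·(g−p) = 1/4·(1,-1) = (0.2500,-0.2500)
o1: d²=85 > ρ²=63 → inactive
o2: d²=144 > ρ²=63 → inactive
o3: d²=9 ≤ ρ²=63; F_rep = 8·(0,-3)/9² = (0.0000,-0.2963)
F = F_att + ΣF_rep = (0.2500,-0.5463)
Δp = p'−p = (0.0625,-0.1366); α = Δx/Fx = (1/16) / (1/4) = 1/4
check: Δy/Fy = (-59/432) / (-59/108) = 1/4 ✓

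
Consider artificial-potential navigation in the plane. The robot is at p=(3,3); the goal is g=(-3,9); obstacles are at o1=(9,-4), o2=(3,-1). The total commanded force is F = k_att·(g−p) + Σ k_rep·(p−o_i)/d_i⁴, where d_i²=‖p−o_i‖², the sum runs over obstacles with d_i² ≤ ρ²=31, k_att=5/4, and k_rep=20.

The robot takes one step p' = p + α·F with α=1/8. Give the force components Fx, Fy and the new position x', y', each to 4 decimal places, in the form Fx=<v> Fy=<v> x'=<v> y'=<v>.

Fx=-7.5000 Fy=7.8125 x'=2.0625 y'=3.9766

F_att = 5/4·(g−p) = 5/4·(-6,6) = (-7.5000,7.5000)
o1: d²=85 > ρ²=31 → inactive
o2: d²=16 ≤ ρ²=31; F_rep = 20·(0,4)/16² = (0.0000,0.3125)
F = F_att + ΣF_rep = (-7.5000,7.8125)
p' = p + 1/8·F = (2.0625,3.9766)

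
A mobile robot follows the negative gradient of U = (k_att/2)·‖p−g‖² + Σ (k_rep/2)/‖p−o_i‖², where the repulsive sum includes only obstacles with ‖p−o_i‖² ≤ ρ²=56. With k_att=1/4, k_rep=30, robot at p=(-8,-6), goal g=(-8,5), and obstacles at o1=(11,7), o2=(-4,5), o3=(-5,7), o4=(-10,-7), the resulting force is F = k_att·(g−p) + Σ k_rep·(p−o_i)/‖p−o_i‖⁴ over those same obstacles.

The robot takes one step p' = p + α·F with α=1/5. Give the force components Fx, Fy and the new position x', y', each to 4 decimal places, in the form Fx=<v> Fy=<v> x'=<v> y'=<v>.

Fx=2.4000 Fy=3.9500 x'=-7.5200 y'=-5.2100

F_att = 1/4·(g−p) = 1/4·(0,11) = (0.0000,2.7500)
o1: d²=530 > ρ²=56 → inactive
o2: d²=137 > ρ²=56 → inactive
o3: d²=178 > ρ²=56 → inactive
o4: d²=5 ≤ ρ²=56; F_rep = 30·(2,1)/5² = (2.4000,1.2000)
F = F_att + ΣF_rep = (2.4000,3.9500)
p' = p + 1/5·F = (-7.5200,-5.2100)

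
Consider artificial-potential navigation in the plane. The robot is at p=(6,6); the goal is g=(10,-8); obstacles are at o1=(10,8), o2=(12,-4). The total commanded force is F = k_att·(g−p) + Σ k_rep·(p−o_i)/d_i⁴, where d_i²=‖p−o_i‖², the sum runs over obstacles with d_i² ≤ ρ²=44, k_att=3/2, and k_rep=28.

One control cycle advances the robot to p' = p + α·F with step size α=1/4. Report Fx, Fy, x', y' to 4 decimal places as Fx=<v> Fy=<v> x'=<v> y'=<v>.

F_att = 3/2·(g−p) = 3/2·(4,-14) = (6.0000,-21.0000)
o1: d²=20 ≤ ρ²=44; F_rep = 28·(-4,-2)/20² = (-0.2800,-0.1400)
o2: d²=136 > ρ²=44 → inactive
F = F_att + ΣF_rep = (5.7200,-21.1400)
p' = p + 1/4·F = (7.4300,0.7150)

Fx=5.7200 Fy=-21.1400 x'=7.4300 y'=0.7150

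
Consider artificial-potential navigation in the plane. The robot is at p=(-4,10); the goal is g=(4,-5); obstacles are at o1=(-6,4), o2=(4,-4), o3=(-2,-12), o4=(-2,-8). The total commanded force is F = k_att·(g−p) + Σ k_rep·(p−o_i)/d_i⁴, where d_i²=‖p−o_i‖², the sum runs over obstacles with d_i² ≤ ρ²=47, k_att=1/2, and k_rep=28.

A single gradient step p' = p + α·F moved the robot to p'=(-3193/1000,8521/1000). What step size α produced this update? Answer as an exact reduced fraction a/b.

F_att = 1/2·(g−p) = 1/2·(8,-15) = (4.0000,-7.5000)
o1: d²=40 ≤ ρ²=47; F_rep = 28·(2,6)/40² = (0.0350,0.1050)
o2: d²=260 > ρ²=47 → inactive
o3: d²=488 > ρ²=47 → inactive
o4: d²=328 > ρ²=47 → inactive
F = F_att + ΣF_rep = (4.0350,-7.3950)
Δp = p'−p = (0.8070,-1.4790); α = Δx/Fx = (807/1000) / (807/200) = 1/5
check: Δy/Fy = (-1479/1000) / (-1479/200) = 1/5 ✓

α = 1/5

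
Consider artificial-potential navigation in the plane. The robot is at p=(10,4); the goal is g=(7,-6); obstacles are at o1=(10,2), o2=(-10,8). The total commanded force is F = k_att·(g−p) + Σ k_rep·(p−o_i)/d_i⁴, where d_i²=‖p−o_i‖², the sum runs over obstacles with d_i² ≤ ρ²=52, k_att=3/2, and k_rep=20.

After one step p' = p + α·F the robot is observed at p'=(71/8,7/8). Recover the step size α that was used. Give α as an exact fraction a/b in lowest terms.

α = 1/4

F_att = 3/2·(g−p) = 3/2·(-3,-10) = (-4.5000,-15.0000)
o1: d²=4 ≤ ρ²=52; F_rep = 20·(0,2)/4² = (0.0000,2.5000)
o2: d²=416 > ρ²=52 → inactive
F = F_att + ΣF_rep = (-4.5000,-12.5000)
Δp = p'−p = (-1.1250,-3.1250); α = Δx/Fx = (-9/8) / (-9/2) = 1/4
check: Δy/Fy = (-25/8) / (-25/2) = 1/4 ✓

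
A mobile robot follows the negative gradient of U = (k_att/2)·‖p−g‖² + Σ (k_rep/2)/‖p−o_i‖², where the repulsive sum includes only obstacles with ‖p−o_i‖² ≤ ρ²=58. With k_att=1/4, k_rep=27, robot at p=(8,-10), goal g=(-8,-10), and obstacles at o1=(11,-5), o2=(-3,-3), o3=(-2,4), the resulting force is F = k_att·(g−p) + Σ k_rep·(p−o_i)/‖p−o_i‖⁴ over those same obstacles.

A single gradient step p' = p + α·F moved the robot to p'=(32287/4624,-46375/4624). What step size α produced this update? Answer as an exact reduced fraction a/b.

F_att = 1/4·(g−p) = 1/4·(-16,0) = (-4.0000,0.0000)
o1: d²=34 ≤ ρ²=58; F_rep = 27·(-3,-5)/34² = (-0.0701,-0.1168)
o2: d²=170 > ρ²=58 → inactive
o3: d²=296 > ρ²=58 → inactive
F = F_att + ΣF_rep = (-4.0701,-0.1168)
Δp = p'−p = (-1.0175,-0.0292); α = Δx/Fx = (-4705/4624) / (-4705/1156) = 1/4
check: Δy/Fy = (-135/4624) / (-135/1156) = 1/4 ✓

α = 1/4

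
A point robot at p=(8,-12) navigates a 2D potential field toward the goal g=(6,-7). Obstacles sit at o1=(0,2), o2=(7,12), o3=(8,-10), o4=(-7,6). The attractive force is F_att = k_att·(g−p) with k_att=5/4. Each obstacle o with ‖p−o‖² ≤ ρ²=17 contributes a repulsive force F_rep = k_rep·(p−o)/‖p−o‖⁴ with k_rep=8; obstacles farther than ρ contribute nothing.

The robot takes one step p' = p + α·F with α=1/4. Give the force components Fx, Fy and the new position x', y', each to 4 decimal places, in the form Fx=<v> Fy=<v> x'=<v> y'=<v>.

F_att = 5/4·(g−p) = 5/4·(-2,5) = (-2.5000,6.2500)
o1: d²=260 > ρ²=17 → inactive
o2: d²=577 > ρ²=17 → inactive
o3: d²=4 ≤ ρ²=17; F_rep = 8·(0,-2)/4² = (0.0000,-1.0000)
o4: d²=549 > ρ²=17 → inactive
F = F_att + ΣF_rep = (-2.5000,5.2500)
p' = p + 1/4·F = (7.3750,-10.6875)

Fx=-2.5000 Fy=5.2500 x'=7.3750 y'=-10.6875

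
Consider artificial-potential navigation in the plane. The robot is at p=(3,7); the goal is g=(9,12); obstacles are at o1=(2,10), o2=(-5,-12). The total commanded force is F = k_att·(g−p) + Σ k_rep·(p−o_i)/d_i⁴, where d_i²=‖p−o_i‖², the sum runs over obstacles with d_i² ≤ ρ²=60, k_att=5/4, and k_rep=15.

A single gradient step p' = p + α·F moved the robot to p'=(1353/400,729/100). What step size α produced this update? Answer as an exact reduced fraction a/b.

α = 1/20

F_att = 5/4·(g−p) = 5/4·(6,5) = (7.5000,6.2500)
o1: d²=10 ≤ ρ²=60; F_rep = 15·(1,-3)/10² = (0.1500,-0.4500)
o2: d²=425 > ρ²=60 → inactive
F = F_att + ΣF_rep = (7.6500,5.8000)
Δp = p'−p = (0.3825,0.2900); α = Δx/Fx = (153/400) / (153/20) = 1/20
check: Δy/Fy = (29/100) / (29/5) = 1/20 ✓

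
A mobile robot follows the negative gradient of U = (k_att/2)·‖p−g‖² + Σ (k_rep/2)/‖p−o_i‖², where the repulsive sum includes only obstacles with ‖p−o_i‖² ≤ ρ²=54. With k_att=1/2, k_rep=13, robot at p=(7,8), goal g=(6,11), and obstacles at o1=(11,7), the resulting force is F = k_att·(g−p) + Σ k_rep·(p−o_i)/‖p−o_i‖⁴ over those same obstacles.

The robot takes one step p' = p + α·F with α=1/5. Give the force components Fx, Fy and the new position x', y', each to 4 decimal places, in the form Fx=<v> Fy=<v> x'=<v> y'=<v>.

Fx=-0.6799 Fy=1.5450 x'=6.8640 y'=8.3090

F_att = 1/2·(g−p) = 1/2·(-1,3) = (-0.5000,1.5000)
o1: d²=17 ≤ ρ²=54; F_rep = 13·(-4,1)/17² = (-0.1799,0.0450)
F = F_att + ΣF_rep = (-0.6799,1.5450)
p' = p + 1/5·F = (6.8640,8.3090)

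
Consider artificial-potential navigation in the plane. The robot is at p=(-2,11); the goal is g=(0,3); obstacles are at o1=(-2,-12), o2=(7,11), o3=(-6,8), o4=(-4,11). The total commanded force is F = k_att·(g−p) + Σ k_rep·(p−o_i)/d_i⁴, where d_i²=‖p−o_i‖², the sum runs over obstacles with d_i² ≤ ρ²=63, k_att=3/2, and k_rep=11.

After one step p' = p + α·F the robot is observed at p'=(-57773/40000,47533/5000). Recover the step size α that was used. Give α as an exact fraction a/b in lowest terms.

α = 1/8

F_att = 3/2·(g−p) = 3/2·(2,-8) = (3.0000,-12.0000)
o1: d²=529 > ρ²=63 → inactive
o2: d²=81 > ρ²=63 → inactive
o3: d²=25 ≤ ρ²=63; F_rep = 11·(4,3)/25² = (0.0704,0.0528)
o4: d²=4 ≤ ρ²=63; F_rep = 11·(2,0)/4² = (1.3750,0.0000)
F = F_att + ΣF_rep = (4.4454,-11.9472)
Δp = p'−p = (0.5557,-1.4934); α = Δx/Fx = (22227/40000) / (22227/5000) = 1/8
check: Δy/Fy = (-7467/5000) / (-7467/625) = 1/8 ✓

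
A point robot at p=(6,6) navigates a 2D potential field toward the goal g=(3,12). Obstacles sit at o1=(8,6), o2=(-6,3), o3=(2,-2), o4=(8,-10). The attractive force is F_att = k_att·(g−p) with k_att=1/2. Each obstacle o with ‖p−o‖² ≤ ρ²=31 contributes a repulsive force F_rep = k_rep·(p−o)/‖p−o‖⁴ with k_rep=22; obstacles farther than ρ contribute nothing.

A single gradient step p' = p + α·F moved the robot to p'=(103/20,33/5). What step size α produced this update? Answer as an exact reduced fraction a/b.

F_att = 1/2·(g−p) = 1/2·(-3,6) = (-1.5000,3.0000)
o1: d²=4 ≤ ρ²=31; F_rep = 22·(-2,0)/4² = (-2.7500,0.0000)
o2: d²=153 > ρ²=31 → inactive
o3: d²=80 > ρ²=31 → inactive
o4: d²=260 > ρ²=31 → inactive
F = F_att + ΣF_rep = (-4.2500,3.0000)
Δp = p'−p = (-0.8500,0.6000); α = Δx/Fx = (-17/20) / (-17/4) = 1/5
check: Δy/Fy = (3/5) / (3) = 1/5 ✓

α = 1/5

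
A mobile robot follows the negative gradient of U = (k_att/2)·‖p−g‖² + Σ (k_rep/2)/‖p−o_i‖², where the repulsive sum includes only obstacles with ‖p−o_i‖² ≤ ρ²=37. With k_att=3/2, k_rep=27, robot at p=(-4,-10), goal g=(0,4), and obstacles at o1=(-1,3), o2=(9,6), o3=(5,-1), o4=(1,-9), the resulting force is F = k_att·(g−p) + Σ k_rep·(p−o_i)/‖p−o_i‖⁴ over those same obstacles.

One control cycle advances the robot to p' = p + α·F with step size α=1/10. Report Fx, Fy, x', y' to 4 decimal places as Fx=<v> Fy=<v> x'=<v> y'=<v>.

F_att = 3/2·(g−p) = 3/2·(4,14) = (6.0000,21.0000)
o1: d²=178 > ρ²=37 → inactive
o2: d²=425 > ρ²=37 → inactive
o3: d²=162 > ρ²=37 → inactive
o4: d²=26 ≤ ρ²=37; F_rep = 27·(-5,-1)/26² = (-0.1997,-0.0399)
F = F_att + ΣF_rep = (5.8003,20.9601)
p' = p + 1/10·F = (-3.4200,-7.9040)

Fx=5.8003 Fy=20.9601 x'=-3.4200 y'=-7.9040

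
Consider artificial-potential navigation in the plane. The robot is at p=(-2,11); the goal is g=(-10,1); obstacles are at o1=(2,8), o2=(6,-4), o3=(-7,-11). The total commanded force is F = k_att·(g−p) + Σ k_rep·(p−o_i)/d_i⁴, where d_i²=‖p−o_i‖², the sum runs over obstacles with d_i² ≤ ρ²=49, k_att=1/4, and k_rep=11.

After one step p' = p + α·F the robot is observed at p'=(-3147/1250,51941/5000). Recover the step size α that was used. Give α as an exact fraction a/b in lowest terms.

α = 1/4

F_att = 1/4·(g−p) = 1/4·(-8,-10) = (-2.0000,-2.5000)
o1: d²=25 ≤ ρ²=49; F_rep = 11·(-4,3)/25² = (-0.0704,0.0528)
o2: d²=289 > ρ²=49 → inactive
o3: d²=509 > ρ²=49 → inactive
F = F_att + ΣF_rep = (-2.0704,-2.4472)
Δp = p'−p = (-0.5176,-0.6118); α = Δx/Fx = (-647/1250) / (-1294/625) = 1/4
check: Δy/Fy = (-3059/5000) / (-3059/1250) = 1/4 ✓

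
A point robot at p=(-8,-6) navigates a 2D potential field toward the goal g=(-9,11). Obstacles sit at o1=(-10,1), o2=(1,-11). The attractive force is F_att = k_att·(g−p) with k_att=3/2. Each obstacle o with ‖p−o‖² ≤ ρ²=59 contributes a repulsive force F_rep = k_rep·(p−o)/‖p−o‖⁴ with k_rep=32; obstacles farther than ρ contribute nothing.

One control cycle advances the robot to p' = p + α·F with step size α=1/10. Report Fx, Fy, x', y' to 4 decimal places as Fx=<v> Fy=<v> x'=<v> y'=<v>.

Fx=-1.4772 Fy=25.4203 x'=-8.1477 y'=-3.4580

F_att = 3/2·(g−p) = 3/2·(-1,17) = (-1.5000,25.5000)
o1: d²=53 ≤ ρ²=59; F_rep = 32·(2,-7)/53² = (0.0228,-0.0797)
o2: d²=106 > ρ²=59 → inactive
F = F_att + ΣF_rep = (-1.4772,25.4203)
p' = p + 1/10·F = (-8.1477,-3.4580)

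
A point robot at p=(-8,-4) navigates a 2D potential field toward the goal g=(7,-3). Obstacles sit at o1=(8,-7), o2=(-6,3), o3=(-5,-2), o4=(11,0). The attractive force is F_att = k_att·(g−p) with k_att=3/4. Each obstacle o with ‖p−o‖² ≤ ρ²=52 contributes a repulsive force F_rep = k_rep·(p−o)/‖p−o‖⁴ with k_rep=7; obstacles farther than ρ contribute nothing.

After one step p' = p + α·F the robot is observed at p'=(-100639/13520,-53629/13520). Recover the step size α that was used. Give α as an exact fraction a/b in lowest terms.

α = 1/20

F_att = 3/4·(g−p) = 3/4·(15,1) = (11.2500,0.7500)
o1: d²=265 > ρ²=52 → inactive
o2: d²=53 > ρ²=52 → inactive
o3: d²=13 ≤ ρ²=52; F_rep = 7·(-3,-2)/13² = (-0.1243,-0.0828)
o4: d²=377 > ρ²=52 → inactive
F = F_att + ΣF_rep = (11.1257,0.6672)
Δp = p'−p = (0.5563,0.0334); α = Δx/Fx = (7521/13520) / (7521/676) = 1/20
check: Δy/Fy = (451/13520) / (451/676) = 1/20 ✓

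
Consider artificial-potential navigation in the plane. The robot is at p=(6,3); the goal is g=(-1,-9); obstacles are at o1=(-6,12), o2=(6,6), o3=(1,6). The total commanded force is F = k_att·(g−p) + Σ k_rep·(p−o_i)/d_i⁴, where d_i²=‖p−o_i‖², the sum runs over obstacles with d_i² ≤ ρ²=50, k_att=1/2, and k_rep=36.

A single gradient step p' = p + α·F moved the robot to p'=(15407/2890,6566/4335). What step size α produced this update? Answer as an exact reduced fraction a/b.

α = 1/5

F_att = 1/2·(g−p) = 1/2·(-7,-12) = (-3.5000,-6.0000)
o1: d²=225 > ρ²=50 → inactive
o2: d²=9 ≤ ρ²=50; F_rep = 36·(0,-3)/9² = (0.0000,-1.3333)
o3: d²=34 ≤ ρ²=50; F_rep = 36·(5,-3)/34² = (0.1557,-0.0934)
F = F_att + ΣF_rep = (-3.3443,-7.4268)
Δp = p'−p = (-0.6689,-1.4854); α = Δx/Fx = (-1933/2890) / (-1933/578) = 1/5
check: Δy/Fy = (-6439/4335) / (-6439/867) = 1/5 ✓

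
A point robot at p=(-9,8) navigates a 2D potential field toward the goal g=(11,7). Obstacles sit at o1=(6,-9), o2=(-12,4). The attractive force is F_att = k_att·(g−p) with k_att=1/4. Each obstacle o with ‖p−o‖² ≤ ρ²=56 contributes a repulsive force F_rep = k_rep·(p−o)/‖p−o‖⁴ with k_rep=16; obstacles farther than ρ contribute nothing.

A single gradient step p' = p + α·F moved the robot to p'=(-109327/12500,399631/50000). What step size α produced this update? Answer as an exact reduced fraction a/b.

α = 1/20

F_att = 1/4·(g−p) = 1/4·(20,-1) = (5.0000,-0.2500)
o1: d²=514 > ρ²=56 → inactive
o2: d²=25 ≤ ρ²=56; F_rep = 16·(3,4)/25² = (0.0768,0.1024)
F = F_att + ΣF_rep = (5.0768,-0.1476)
Δp = p'−p = (0.2538,-0.0074); α = Δx/Fx = (3173/12500) / (3173/625) = 1/20
check: Δy/Fy = (-369/50000) / (-369/2500) = 1/20 ✓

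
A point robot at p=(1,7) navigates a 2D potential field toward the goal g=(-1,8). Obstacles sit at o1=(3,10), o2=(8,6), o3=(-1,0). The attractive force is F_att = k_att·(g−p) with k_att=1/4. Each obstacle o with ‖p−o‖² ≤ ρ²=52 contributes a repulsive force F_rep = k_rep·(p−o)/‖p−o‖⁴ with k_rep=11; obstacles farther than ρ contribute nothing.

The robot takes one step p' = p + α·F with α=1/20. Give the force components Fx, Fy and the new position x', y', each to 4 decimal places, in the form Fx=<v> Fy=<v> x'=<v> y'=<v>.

F_att = 1/4·(g−p) = 1/4·(-2,1) = (-0.5000,0.2500)
o1: d²=13 ≤ ρ²=52; F_rep = 11·(-2,-3)/13² = (-0.1302,-0.1953)
o2: d²=50 ≤ ρ²=52; F_rep = 11·(-7,1)/50² = (-0.0308,0.0044)
o3: d²=53 > ρ²=52 → inactive
F = F_att + ΣF_rep = (-0.6610,0.0591)
p' = p + 1/20·F = (0.9670,7.0030)

Fx=-0.6610 Fy=0.0591 x'=0.9670 y'=7.0030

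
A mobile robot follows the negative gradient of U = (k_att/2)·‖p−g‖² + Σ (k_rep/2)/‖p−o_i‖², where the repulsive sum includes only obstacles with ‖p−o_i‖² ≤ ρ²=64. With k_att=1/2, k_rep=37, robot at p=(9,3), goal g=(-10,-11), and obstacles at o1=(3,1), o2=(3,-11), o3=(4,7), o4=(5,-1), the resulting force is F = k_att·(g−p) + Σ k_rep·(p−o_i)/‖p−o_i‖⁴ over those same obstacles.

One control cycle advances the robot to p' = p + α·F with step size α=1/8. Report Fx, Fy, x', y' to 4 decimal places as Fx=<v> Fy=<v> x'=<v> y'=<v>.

Fx=-9.1067 Fy=-6.8973 x'=7.8617 y'=2.1378

F_att = 1/2·(g−p) = 1/2·(-19,-14) = (-9.5000,-7.0000)
o1: d²=40 ≤ ρ²=64; F_rep = 37·(6,2)/40² = (0.1388,0.0462)
o2: d²=232 > ρ²=64 → inactive
o3: d²=41 ≤ ρ²=64; F_rep = 37·(5,-4)/41² = (0.1101,-0.0880)
o4: d²=32 ≤ ρ²=64; F_rep = 37·(4,4)/32² = (0.1445,0.1445)
F = F_att + ΣF_rep = (-9.1067,-6.8973)
p' = p + 1/8·F = (7.8617,2.1378)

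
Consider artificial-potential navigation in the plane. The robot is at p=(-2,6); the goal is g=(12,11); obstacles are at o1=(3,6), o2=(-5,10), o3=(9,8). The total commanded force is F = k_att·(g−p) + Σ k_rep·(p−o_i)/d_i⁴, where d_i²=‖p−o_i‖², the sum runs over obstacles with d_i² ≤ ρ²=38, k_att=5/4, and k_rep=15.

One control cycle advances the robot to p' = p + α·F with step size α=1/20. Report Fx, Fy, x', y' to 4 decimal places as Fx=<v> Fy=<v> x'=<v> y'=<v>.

Fx=17.4520 Fy=6.1540 x'=-1.1274 y'=6.3077

F_att = 5/4·(g−p) = 5/4·(14,5) = (17.5000,6.2500)
o1: d²=25 ≤ ρ²=38; F_rep = 15·(-5,0)/25² = (-0.1200,0.0000)
o2: d²=25 ≤ ρ²=38; F_rep = 15·(3,-4)/25² = (0.0720,-0.0960)
o3: d²=125 > ρ²=38 → inactive
F = F_att + ΣF_rep = (17.4520,6.1540)
p' = p + 1/20·F = (-1.1274,6.3077)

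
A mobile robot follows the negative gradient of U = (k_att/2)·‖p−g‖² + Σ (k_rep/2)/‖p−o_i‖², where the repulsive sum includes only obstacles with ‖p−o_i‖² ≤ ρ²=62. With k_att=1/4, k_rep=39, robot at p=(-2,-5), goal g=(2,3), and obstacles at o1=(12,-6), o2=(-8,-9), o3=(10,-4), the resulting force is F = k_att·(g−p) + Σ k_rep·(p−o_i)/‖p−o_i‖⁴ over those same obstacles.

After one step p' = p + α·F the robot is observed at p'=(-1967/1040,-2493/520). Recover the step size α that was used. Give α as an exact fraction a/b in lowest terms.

F_att = 1/4·(g−p) = 1/4·(4,8) = (1.0000,2.0000)
o1: d²=197 > ρ²=62 → inactive
o2: d²=52 ≤ ρ²=62; F_rep = 39·(6,4)/52² = (0.0865,0.0577)
o3: d²=145 > ρ²=62 → inactive
F = F_att + ΣF_rep = (1.0865,2.0577)
Δp = p'−p = (0.1087,0.2058); α = Δx/Fx = (113/1040) / (113/104) = 1/10
check: Δy/Fy = (107/520) / (107/52) = 1/10 ✓

α = 1/10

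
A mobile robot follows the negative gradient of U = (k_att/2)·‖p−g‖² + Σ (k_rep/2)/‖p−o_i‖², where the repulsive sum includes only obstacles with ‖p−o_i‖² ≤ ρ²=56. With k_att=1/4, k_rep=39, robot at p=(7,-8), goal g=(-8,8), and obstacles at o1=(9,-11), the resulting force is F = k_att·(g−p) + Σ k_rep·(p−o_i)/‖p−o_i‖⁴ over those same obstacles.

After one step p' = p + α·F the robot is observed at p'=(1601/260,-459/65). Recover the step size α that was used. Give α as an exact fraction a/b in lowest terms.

α = 1/5

F_att = 1/4·(g−p) = 1/4·(-15,16) = (-3.7500,4.0000)
o1: d²=13 ≤ ρ²=56; F_rep = 39·(-2,3)/13² = (-0.4615,0.6923)
F = F_att + ΣF_rep = (-4.2115,4.6923)
Δp = p'−p = (-0.8423,0.9385); α = Δx/Fx = (-219/260) / (-219/52) = 1/5
check: Δy/Fy = (61/65) / (61/13) = 1/5 ✓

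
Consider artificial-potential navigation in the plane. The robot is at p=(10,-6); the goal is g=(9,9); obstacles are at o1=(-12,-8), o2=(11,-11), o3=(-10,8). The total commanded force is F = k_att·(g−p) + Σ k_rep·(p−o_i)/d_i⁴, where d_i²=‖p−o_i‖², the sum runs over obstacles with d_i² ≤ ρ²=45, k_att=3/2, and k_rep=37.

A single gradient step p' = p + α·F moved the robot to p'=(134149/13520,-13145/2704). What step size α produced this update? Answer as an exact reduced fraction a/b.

α = 1/20

F_att = 3/2·(g−p) = 3/2·(-1,15) = (-1.5000,22.5000)
o1: d²=488 > ρ²=45 → inactive
o2: d²=26 ≤ ρ²=45; F_rep = 37·(-1,5)/26² = (-0.0547,0.2737)
o3: d²=596 > ρ²=45 → inactive
F = F_att + ΣF_rep = (-1.5547,22.7737)
Δp = p'−p = (-0.0777,1.1387); α = Δx/Fx = (-1051/13520) / (-1051/676) = 1/20
check: Δy/Fy = (3079/2704) / (15395/676) = 1/20 ✓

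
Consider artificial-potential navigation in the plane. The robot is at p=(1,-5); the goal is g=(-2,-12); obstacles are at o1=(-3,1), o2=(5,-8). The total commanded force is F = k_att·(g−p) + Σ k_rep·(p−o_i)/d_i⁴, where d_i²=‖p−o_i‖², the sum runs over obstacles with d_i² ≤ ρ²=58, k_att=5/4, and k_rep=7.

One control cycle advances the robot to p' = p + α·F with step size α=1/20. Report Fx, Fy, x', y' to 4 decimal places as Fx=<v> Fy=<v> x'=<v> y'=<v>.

Fx=-3.7844 Fy=-8.7319 x'=0.8108 y'=-5.4366

F_att = 5/4·(g−p) = 5/4·(-3,-7) = (-3.7500,-8.7500)
o1: d²=52 ≤ ρ²=58; F_rep = 7·(4,-6)/52² = (0.0104,-0.0155)
o2: d²=25 ≤ ρ²=58; F_rep = 7·(-4,3)/25² = (-0.0448,0.0336)
F = F_att + ΣF_rep = (-3.7844,-8.7319)
p' = p + 1/20·F = (0.8108,-5.4366)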